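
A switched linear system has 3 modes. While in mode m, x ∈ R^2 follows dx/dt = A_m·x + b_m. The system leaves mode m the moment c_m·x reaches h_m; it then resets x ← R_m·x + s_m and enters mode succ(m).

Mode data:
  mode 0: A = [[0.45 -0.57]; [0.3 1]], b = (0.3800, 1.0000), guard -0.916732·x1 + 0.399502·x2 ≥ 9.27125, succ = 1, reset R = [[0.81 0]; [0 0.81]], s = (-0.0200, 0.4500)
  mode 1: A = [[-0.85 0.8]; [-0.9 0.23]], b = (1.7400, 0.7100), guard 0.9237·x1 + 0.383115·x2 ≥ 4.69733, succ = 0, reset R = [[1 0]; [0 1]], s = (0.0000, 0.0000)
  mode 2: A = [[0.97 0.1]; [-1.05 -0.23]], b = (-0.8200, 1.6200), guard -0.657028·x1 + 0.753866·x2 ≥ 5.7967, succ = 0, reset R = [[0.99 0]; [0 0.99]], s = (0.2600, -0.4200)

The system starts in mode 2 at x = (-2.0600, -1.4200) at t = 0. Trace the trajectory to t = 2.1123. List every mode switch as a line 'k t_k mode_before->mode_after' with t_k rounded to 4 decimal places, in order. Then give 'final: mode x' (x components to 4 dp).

Mode 2: guard c·x = 5.7967 hit at Δt = 0.8149 (t = 0.8149), x⁻ = (-5.5254, 2.8736) → reset → x⁺ = (-5.2102, 2.4249), jump to mode 0
Mode 0: guard c·x = 9.2713 hit at Δt = 0.7169 (t = 1.5318), x⁻ = (-8.3790, 3.9799) → reset → x⁺ = (-6.8070, 3.6737), jump to mode 1
Mode 1: flow for 0.5805 to horizon, guard not reached → x = (-1.3012, 6.8822)

1 0.8149 2->0
2 1.5318 0->1
final: 1 -1.3012 6.8822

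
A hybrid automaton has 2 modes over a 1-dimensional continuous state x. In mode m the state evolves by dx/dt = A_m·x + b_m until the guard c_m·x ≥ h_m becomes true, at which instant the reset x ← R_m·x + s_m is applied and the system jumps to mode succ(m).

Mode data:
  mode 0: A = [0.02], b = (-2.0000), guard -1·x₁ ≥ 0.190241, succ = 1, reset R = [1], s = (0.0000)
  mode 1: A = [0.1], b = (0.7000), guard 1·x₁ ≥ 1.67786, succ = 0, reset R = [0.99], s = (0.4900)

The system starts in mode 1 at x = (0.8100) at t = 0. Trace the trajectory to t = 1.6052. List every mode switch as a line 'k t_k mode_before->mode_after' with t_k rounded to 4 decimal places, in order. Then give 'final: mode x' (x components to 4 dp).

Mode 1: guard c·x = 1.6779 hit at Δt = 1.0537 (t = 1.0537), x⁻ = (1.6779) → reset → x⁺ = (2.1511), jump to mode 0
Mode 0: flow for 0.5515 to horizon, guard not reached → x = (1.0658)

1 1.0537 1->0
final: 0 1.0658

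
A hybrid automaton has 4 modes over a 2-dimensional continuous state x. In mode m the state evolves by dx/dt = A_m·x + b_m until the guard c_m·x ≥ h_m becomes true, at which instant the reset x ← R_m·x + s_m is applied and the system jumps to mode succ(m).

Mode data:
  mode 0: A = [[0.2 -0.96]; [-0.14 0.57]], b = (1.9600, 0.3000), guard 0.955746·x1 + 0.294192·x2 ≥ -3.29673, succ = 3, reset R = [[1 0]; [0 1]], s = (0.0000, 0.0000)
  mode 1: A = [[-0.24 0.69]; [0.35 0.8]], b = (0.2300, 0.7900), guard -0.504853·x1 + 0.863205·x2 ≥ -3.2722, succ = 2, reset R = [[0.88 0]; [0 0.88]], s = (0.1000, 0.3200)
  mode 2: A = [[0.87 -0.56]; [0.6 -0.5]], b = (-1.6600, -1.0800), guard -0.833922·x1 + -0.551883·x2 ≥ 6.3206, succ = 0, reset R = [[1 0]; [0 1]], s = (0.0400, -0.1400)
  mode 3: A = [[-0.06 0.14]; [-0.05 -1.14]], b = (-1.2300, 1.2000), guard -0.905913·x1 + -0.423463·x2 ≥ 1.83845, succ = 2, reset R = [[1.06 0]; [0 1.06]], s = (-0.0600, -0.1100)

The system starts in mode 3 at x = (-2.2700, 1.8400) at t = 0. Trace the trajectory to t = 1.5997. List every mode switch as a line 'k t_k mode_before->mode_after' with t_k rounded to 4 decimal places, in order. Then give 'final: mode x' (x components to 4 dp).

1 0.5562 3->2
2 1.2037 2->0
final: 0 -6.0759 -1.0645

Mode 3: guard c·x = 1.8384 hit at Δt = 0.5562 (t = 0.5562), x⁻ = (-2.7410, 1.5224) → reset → x⁺ = (-2.9655, 1.5037), jump to mode 2
Mode 2: guard c·x = 6.3206 hit at Δt = 0.6475 (t = 1.2037), x⁻ = (-6.8279, -1.1356) → reset → x⁺ = (-6.7879, -1.2756), jump to mode 0
Mode 0: flow for 0.3960 to horizon, guard not reached → x = (-6.0759, -1.0645)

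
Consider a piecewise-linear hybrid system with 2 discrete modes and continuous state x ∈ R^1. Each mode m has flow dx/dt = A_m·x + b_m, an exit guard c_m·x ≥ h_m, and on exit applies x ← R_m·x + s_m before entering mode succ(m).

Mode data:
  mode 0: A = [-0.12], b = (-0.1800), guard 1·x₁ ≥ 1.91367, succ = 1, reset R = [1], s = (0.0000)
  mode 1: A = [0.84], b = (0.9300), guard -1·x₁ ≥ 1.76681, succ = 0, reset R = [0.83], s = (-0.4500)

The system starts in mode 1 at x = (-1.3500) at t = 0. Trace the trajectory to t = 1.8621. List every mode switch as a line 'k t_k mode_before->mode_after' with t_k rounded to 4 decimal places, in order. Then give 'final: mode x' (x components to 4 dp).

Mode 1: guard c·x = 1.7668 hit at Δt = 1.1896 (t = 1.1896), x⁻ = (-1.7668) → reset → x⁺ = (-1.9165), jump to mode 0
Mode 0: flow for 0.6725 to horizon, guard not reached → x = (-1.8842)

1 1.1896 1->0
final: 0 -1.8842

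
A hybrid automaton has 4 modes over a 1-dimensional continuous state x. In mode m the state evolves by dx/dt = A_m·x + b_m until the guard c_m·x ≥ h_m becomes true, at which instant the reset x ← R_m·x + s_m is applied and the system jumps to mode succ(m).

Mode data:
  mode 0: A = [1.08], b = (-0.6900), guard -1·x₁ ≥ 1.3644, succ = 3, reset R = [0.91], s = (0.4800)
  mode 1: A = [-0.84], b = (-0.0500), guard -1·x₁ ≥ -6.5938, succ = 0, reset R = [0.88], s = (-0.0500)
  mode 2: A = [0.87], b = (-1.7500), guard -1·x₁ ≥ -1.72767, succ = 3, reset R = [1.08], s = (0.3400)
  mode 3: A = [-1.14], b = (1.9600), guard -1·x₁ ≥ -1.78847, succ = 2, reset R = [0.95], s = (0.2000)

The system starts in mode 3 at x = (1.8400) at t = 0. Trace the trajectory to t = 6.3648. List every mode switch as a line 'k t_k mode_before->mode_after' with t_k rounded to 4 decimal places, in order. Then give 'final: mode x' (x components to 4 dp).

Mode 3: guard c·x = -1.7885 hit at Δt = 0.4884 (t = 0.4884), x⁻ = (1.7885) → reset → x⁺ = (1.8990), jump to mode 2
Mode 2: guard c·x = -1.7277 hit at Δt = 1.0642 (t = 1.5526), x⁻ = (1.7277) → reset → x⁺ = (2.2059), jump to mode 3
Mode 3: guard c·x = -1.7885 hit at Δt = 1.7112 (t = 3.2638), x⁻ = (1.7885) → reset → x⁺ = (1.8990), jump to mode 2
Mode 2: guard c·x = -1.7277 hit at Δt = 1.0642 (t = 4.3280), x⁻ = (1.7277) → reset → x⁺ = (2.2059), jump to mode 3
Mode 3: guard c·x = -1.7885 hit at Δt = 1.7112 (t = 6.0393), x⁻ = (1.7885) → reset → x⁺ = (1.8990), jump to mode 2
Mode 2: flow for 0.3255 to horizon, guard not reached → x = (1.8622)

1 0.4884 3->2
2 1.5526 2->3
3 3.2638 3->2
4 4.3280 2->3
5 6.0393 3->2
final: 2 1.8622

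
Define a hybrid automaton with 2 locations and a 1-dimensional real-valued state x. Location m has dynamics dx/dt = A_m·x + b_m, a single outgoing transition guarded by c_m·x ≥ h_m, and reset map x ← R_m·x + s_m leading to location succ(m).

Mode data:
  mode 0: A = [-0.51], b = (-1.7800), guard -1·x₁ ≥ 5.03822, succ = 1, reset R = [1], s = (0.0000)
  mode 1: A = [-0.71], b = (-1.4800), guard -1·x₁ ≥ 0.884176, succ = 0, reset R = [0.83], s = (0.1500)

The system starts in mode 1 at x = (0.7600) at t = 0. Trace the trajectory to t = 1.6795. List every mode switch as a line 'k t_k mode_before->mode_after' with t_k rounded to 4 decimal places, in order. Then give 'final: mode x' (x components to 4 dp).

Mode 1: guard c·x = 0.8842 hit at Δt = 1.2152 (t = 1.2152), x⁻ = (-0.8842) → reset → x⁺ = (-0.5839), jump to mode 0
Mode 0: flow for 0.4643 to horizon, guard not reached → x = (-1.1967)

1 1.2152 1->0
final: 0 -1.1967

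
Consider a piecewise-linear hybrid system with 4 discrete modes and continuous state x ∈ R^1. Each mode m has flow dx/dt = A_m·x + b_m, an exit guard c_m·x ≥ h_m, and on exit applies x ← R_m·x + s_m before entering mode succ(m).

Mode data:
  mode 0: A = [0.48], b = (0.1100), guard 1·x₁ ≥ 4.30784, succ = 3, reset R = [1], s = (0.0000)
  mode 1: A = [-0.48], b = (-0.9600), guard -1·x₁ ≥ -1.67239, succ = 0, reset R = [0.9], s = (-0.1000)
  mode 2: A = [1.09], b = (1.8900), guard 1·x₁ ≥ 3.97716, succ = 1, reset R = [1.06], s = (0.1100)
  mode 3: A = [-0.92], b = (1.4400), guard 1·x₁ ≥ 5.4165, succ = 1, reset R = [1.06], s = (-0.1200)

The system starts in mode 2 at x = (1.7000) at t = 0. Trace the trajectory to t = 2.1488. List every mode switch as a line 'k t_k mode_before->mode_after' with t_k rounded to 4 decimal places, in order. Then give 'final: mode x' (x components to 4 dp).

1 0.4667 2->1
2 1.5996 1->0
final: 0 1.8981

Mode 2: guard c·x = 3.9772 hit at Δt = 0.4667 (t = 0.4667), x⁻ = (3.9772) → reset → x⁺ = (4.3258), jump to mode 1
Mode 1: guard c·x = -1.6724 hit at Δt = 1.1329 (t = 1.5996), x⁻ = (1.6724) → reset → x⁺ = (1.4052), jump to mode 0
Mode 0: flow for 0.5492 to horizon, guard not reached → x = (1.8981)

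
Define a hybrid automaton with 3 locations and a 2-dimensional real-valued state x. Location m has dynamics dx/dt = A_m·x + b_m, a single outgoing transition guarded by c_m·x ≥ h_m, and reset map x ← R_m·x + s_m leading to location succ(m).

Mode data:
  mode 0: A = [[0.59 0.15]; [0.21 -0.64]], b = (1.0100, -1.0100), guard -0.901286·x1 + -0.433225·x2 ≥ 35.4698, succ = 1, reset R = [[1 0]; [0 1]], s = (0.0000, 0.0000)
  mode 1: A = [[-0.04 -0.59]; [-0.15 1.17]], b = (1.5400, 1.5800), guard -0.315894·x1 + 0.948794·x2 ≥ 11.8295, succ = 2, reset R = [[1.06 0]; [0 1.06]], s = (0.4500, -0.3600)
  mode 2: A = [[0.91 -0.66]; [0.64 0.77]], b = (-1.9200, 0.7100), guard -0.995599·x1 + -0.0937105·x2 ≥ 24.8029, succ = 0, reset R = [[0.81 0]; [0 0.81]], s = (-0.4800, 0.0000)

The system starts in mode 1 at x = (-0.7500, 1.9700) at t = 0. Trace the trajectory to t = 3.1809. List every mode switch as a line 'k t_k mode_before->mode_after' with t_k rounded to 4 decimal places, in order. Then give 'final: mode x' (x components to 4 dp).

Mode 1: guard c·x = 11.8295 hit at Δt = 1.1345 (t = 1.1345), x⁻ = (-2.7650, 11.5474) → reset → x⁺ = (-2.4809, 11.8802), jump to mode 2
Mode 2: guard c·x = 24.8029 hit at Δt = 1.0359 (t = 2.1704), x⁻ = (-26.4717, 16.5647) → reset → x⁺ = (-21.9221, 13.4174), jump to mode 0
Mode 0: flow for 1.0105 to horizon, guard not reached → x = (-36.7869, 1.7020)

1 1.1345 1->2
2 2.1704 2->0
final: 0 -36.7869 1.7020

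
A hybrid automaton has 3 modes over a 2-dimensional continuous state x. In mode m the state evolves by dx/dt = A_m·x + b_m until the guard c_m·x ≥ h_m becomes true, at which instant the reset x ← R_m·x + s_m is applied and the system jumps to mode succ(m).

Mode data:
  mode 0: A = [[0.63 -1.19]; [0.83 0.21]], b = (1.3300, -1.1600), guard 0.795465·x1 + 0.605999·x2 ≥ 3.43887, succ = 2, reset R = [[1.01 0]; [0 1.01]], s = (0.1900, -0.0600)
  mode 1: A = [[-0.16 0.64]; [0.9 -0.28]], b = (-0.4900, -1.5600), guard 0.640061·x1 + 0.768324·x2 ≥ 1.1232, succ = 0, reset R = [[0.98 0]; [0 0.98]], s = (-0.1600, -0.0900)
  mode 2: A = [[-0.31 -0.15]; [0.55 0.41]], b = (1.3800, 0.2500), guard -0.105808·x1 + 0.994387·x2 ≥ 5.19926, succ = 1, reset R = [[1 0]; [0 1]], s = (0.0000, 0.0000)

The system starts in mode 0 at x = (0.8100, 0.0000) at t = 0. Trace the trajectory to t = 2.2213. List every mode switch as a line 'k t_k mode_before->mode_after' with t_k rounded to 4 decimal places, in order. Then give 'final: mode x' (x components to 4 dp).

Mode 0: guard c·x = 3.4389 hit at Δt = 1.1508 (t = 1.1508), x⁻ = (3.7316, 0.7765) → reset → x⁺ = (3.9589, 0.7242), jump to mode 2
Mode 2: flow for 1.0705 to horizon, guard not reached → x = (3.7546, 4.3470)

1 1.1508 0->2
final: 2 3.7546 4.3470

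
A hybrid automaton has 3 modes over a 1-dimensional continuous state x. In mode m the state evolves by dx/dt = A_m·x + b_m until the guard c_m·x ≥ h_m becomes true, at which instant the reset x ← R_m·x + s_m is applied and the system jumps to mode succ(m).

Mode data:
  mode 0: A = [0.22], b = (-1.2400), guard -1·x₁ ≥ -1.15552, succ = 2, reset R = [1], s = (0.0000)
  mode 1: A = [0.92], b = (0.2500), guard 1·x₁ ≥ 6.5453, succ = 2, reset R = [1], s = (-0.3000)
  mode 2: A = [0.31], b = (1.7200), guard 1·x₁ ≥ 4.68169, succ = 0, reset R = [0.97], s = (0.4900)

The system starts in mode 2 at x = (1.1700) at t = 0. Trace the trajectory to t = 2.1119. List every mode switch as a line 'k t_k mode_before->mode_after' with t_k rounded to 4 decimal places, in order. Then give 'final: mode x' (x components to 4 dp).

Mode 2: guard c·x = 4.6817 hit at Δt = 1.3564 (t = 1.3564), x⁻ = (4.6817) → reset → x⁺ = (5.0312), jump to mode 0
Mode 0: flow for 0.7555 to horizon, guard not reached → x = (4.9218)

1 1.3564 2->0
final: 0 4.9218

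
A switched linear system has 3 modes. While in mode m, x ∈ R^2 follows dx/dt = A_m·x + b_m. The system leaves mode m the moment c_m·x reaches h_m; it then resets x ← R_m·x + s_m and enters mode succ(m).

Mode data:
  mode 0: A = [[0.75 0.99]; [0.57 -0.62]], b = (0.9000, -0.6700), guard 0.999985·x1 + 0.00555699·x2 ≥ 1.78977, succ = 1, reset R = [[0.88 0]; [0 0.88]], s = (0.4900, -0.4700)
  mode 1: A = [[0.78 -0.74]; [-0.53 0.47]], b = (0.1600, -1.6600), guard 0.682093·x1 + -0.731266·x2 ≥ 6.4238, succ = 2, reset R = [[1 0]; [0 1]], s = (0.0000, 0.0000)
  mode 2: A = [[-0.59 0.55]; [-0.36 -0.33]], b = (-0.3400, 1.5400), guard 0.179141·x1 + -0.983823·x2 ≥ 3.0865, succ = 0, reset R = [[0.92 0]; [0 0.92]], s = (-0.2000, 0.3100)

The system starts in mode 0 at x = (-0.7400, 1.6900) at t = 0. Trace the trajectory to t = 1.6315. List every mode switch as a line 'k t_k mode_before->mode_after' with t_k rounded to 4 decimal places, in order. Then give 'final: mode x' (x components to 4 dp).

Mode 0: guard c·x = 1.7898 hit at Δt = 1.1833 (t = 1.1833), x⁻ = (1.7868, 0.5372) → reset → x⁺ = (2.0624, 0.0028), jump to mode 1
Mode 1: flow for 0.4482 to horizon, guard not reached → x = (3.2722, -1.5043)

1 1.1833 0->1
final: 1 3.2722 -1.5043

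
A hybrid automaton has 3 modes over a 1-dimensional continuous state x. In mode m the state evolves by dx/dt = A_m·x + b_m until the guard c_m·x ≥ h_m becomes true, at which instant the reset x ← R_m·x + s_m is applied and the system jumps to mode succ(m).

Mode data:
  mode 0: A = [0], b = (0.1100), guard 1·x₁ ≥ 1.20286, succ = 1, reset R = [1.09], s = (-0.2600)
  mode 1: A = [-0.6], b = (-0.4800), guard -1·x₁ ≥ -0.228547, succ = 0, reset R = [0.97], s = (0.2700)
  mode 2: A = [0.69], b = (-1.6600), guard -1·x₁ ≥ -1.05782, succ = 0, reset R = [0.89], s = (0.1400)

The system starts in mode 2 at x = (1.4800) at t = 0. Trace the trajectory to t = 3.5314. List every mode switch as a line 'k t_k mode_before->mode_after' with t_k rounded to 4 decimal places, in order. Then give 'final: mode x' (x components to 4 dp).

Mode 2: guard c·x = -1.0578 hit at Δt = 0.5445 (t = 0.5445), x⁻ = (1.0578) → reset → x⁺ = (1.0815), jump to mode 0
Mode 0: guard c·x = 1.2029 hit at Δt = 1.1036 (t = 1.6481), x⁻ = (1.2029) → reset → x⁺ = (1.0511), jump to mode 1
Mode 1: guard c·x = -0.2285 hit at Δt = 0.9794 (t = 2.6275), x⁻ = (0.2285) → reset → x⁺ = (0.4917), jump to mode 0
Mode 0: flow for 0.9039 to horizon, guard not reached → x = (0.5911)

1 0.5445 2->0
2 1.6481 0->1
3 2.6275 1->0
final: 0 0.5911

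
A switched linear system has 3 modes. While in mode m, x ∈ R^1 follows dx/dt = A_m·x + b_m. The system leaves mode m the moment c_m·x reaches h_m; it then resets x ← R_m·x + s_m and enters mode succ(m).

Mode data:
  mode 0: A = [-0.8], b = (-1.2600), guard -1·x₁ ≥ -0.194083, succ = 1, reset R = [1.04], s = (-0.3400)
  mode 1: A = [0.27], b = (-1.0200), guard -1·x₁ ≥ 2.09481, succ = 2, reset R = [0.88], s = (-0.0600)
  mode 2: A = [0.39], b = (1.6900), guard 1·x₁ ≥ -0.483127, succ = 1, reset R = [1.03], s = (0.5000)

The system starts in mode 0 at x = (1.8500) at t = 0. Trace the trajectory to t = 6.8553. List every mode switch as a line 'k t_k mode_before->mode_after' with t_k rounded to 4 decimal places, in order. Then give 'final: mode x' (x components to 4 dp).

Mode 0: guard c·x = -0.1941 hit at Δt = 0.8258 (t = 0.8258), x⁻ = (0.1941) → reset → x⁺ = (-0.1382), jump to mode 1
Mode 1: guard c·x = 2.0948 hit at Δt = 1.5009 (t = 2.3267), x⁻ = (-2.0948) → reset → x⁺ = (-1.9034), jump to mode 2
Mode 2: guard c·x = -0.4831 hit at Δt = 1.1802 (t = 3.5069), x⁻ = (-0.4831) → reset → x⁺ = (0.0024), jump to mode 1
Mode 1: guard c·x = 2.0948 hit at Δt = 1.6363 (t = 5.1432), x⁻ = (-2.0948) → reset → x⁺ = (-1.9034), jump to mode 2
Mode 2: guard c·x = -0.4831 hit at Δt = 1.1802 (t = 6.3233), x⁻ = (-0.4831) → reset → x⁺ = (0.0024), jump to mode 1
Mode 1: flow for 0.5320 to horizon, guard not reached → x = (-0.5807)

1 0.8258 0->1
2 2.3267 1->2
3 3.5069 2->1
4 5.1432 1->2
5 6.3233 2->1
final: 1 -0.5807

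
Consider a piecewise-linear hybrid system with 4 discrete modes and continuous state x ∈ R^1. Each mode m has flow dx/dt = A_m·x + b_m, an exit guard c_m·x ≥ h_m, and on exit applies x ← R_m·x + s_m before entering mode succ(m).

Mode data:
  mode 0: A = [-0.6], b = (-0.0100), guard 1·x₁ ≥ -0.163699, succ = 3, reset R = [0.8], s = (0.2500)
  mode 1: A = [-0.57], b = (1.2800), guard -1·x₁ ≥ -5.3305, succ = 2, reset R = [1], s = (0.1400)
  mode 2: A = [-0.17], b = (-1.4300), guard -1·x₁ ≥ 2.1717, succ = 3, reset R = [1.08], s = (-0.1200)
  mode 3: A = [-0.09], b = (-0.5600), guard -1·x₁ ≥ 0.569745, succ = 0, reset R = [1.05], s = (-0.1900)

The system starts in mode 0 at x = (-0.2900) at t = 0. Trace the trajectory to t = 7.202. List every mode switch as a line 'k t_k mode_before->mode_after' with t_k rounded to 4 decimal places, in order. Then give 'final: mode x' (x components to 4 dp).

1 1.0334 0->3
2 2.3110 3->0
3 5.0739 0->3
4 6.3515 3->0
final: 0 -0.4799

Mode 0: guard c·x = -0.1637 hit at Δt = 1.0334 (t = 1.0334), x⁻ = (-0.1637) → reset → x⁺ = (0.1190), jump to mode 3
Mode 3: guard c·x = 0.5697 hit at Δt = 1.2776 (t = 2.3110), x⁻ = (-0.5697) → reset → x⁺ = (-0.7882), jump to mode 0
Mode 0: guard c·x = -0.1637 hit at Δt = 2.7629 (t = 5.0739), x⁻ = (-0.1637) → reset → x⁺ = (0.1190), jump to mode 3
Mode 3: guard c·x = 0.5697 hit at Δt = 1.2776 (t = 6.3515), x⁻ = (-0.5697) → reset → x⁺ = (-0.7882), jump to mode 0
Mode 0: flow for 0.8505 to horizon, guard not reached → x = (-0.4799)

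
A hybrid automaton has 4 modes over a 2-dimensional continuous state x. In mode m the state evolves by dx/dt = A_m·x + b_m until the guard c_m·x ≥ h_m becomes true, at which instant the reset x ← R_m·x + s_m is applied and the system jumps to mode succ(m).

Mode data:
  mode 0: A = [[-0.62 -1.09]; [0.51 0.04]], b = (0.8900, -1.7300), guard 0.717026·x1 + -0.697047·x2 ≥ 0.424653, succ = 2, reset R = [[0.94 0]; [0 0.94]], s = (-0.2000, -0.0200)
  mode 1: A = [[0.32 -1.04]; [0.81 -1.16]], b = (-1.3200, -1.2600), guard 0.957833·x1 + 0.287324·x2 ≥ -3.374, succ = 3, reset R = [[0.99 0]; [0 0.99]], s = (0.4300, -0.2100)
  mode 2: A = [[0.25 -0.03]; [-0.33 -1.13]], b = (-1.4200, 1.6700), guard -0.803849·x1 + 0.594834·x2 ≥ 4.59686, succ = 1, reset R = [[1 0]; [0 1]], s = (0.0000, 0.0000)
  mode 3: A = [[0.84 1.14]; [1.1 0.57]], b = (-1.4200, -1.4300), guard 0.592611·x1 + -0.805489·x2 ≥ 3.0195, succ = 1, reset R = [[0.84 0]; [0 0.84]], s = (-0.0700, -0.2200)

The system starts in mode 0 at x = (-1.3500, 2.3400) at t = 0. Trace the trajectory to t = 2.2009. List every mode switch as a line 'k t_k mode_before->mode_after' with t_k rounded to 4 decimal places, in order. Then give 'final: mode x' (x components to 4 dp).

Mode 0: guard c·x = 0.4247 hit at Δt = 1.3993 (t = 1.3993), x⁻ = (-0.2134, -0.8287) → reset → x⁺ = (-0.4006, -0.7990), jump to mode 2
Mode 2: flow for 0.8016 to horizon, guard not reached → x = (-1.7509, 0.7578)

1 1.3993 0->2
final: 2 -1.7509 0.7578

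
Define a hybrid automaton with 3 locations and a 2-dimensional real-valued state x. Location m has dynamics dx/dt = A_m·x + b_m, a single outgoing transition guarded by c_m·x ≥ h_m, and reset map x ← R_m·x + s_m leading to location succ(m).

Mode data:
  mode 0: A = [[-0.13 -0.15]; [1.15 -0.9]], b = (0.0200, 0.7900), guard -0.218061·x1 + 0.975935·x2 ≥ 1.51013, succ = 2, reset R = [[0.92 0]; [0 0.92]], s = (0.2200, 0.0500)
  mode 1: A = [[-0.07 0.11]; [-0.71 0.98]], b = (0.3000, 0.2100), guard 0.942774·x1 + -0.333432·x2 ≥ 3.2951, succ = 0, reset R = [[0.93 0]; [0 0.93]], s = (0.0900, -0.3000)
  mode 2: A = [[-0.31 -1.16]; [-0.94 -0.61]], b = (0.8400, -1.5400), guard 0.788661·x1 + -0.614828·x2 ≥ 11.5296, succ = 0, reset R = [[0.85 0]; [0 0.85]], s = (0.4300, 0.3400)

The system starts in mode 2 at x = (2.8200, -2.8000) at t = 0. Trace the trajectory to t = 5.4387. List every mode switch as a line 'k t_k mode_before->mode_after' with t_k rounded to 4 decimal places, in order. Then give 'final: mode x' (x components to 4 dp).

1 1.2562 2->0
2 2.1493 0->2
3 3.7000 2->0
4 4.5402 0->2
final: 2 6.6394 -3.4214

Mode 2: guard c·x = 11.5296 hit at Δt = 1.2562 (t = 1.2562), x⁻ = (8.8063, -7.4564) → reset → x⁺ = (7.9154, -5.9979), jump to mode 0
Mode 0: guard c·x = 1.5101 hit at Δt = 0.8931 (t = 2.1493), x⁻ = (7.1487, 3.1447) → reset → x⁺ = (6.7968, 2.9431), jump to mode 2
Mode 2: guard c·x = 11.5296 hit at Δt = 1.5507 (t = 3.7000), x⁻ = (9.2160, -6.9309) → reset → x⁺ = (8.2636, -5.5512), jump to mode 0
Mode 0: guard c·x = 1.5101 hit at Δt = 0.8402 (t = 4.5402), x⁻ = (7.4812, 3.2190) → reset → x⁺ = (7.1027, 3.0114), jump to mode 2
Mode 2: flow for 0.8985 to horizon, guard not reached → x = (6.6394, -3.4214)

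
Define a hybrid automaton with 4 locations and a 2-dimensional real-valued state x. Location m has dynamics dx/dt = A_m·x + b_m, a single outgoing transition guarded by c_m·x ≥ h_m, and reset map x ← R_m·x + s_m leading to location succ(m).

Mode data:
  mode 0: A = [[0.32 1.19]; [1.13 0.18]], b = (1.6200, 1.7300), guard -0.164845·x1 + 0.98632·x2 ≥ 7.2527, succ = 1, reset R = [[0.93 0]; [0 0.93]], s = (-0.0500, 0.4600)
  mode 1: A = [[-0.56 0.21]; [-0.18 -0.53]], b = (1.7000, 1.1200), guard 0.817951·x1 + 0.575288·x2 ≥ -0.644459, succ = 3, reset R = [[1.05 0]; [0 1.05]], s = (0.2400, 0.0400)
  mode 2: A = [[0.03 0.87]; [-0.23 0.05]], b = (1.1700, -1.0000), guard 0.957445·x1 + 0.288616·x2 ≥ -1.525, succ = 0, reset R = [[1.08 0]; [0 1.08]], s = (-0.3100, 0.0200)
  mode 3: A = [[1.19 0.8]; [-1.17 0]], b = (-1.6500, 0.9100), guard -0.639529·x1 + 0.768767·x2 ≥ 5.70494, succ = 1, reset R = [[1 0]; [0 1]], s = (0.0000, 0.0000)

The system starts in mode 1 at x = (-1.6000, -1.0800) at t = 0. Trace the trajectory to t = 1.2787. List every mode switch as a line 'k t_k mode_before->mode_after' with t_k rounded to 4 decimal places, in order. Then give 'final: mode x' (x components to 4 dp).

1 0.4715 1->3
final: 3 -2.7224 1.8536

Mode 1: guard c·x = -0.6445 hit at Δt = 0.4715 (t = 0.4715), x⁻ = (-0.5805, -0.2948) → reset → x⁺ = (-0.3696, -0.2696), jump to mode 3
Mode 3: flow for 0.8072 to horizon, guard not reached → x = (-2.7224, 1.8536)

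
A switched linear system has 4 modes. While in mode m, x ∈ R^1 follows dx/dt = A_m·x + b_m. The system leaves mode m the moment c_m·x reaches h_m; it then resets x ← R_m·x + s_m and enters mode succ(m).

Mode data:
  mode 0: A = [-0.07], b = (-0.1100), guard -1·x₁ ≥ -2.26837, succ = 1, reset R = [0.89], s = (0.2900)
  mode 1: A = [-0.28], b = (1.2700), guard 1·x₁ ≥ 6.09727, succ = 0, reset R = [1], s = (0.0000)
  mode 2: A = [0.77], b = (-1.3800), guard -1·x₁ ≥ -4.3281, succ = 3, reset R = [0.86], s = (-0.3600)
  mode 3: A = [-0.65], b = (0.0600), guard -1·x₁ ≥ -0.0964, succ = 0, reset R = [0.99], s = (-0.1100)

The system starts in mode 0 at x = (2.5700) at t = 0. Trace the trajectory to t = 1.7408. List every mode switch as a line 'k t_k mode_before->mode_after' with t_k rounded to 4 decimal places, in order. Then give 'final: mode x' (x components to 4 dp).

Mode 0: guard c·x = -2.2684 hit at Δt = 1.0803 (t = 1.0803), x⁻ = (2.2684) → reset → x⁺ = (2.3088), jump to mode 1
Mode 1: flow for 0.6605 to horizon, guard not reached → x = (2.6848)

1 1.0803 0->1
final: 1 2.6848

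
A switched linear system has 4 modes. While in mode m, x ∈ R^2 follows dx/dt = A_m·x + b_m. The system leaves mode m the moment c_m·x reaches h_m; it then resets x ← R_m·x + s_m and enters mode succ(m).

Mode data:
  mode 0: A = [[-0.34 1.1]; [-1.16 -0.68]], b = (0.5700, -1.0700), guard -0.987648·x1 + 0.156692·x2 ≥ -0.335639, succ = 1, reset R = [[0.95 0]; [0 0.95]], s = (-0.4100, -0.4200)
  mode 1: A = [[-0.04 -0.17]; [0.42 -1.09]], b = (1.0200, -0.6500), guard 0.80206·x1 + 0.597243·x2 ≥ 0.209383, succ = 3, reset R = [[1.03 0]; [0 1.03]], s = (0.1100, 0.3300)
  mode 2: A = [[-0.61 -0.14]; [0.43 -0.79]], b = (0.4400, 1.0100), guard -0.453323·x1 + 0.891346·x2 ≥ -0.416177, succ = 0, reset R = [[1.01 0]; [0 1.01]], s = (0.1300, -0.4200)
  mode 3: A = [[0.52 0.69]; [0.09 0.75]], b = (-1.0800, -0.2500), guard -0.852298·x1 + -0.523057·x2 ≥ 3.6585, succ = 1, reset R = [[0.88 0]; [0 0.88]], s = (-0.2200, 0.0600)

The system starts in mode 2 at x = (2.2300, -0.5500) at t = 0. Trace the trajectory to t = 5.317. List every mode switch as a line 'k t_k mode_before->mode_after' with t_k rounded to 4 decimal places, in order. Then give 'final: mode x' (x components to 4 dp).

1 0.5336 2->0
2 1.9293 0->1
3 3.0193 1->3
4 4.5942 3->1
final: 1 -1.3224 -1.8668

Mode 2: guard c·x = -0.4162 hit at Δt = 0.5336 (t = 0.5336), x⁻ = (1.8094, 0.4533) → reset → x⁺ = (1.9575, 0.0379), jump to mode 0
Mode 0: guard c·x = -0.3356 hit at Δt = 1.3957 (t = 1.9293), x⁻ = (0.0235, -1.9942) → reset → x⁺ = (-0.3877, -2.3145), jump to mode 1
Mode 1: guard c·x = 0.2094 hit at Δt = 1.0900 (t = 3.0193), x⁻ = (1.0021, -0.9952) → reset → x⁺ = (1.1422, -0.6951), jump to mode 3
Mode 3: guard c·x = 3.6585 hit at Δt = 1.5749 (t = 4.5942), x⁻ = (-2.4582, -2.9890) → reset → x⁺ = (-2.3832, -2.5703), jump to mode 1
Mode 1: flow for 0.7228 to horizon, guard not reached → x = (-1.3224, -1.8668)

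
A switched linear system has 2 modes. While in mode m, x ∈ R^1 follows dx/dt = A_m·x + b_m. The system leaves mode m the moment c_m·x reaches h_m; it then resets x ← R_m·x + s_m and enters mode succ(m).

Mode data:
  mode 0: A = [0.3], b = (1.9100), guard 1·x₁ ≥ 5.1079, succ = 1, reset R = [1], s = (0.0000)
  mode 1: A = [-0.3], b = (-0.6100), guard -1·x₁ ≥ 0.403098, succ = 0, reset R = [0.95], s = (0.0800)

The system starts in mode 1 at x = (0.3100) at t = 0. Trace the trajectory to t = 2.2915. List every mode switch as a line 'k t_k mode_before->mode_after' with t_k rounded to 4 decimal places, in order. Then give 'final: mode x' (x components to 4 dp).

1 1.2095 1->0
final: 0 2.0224

Mode 1: guard c·x = 0.4031 hit at Δt = 1.2095 (t = 1.2095), x⁻ = (-0.4031) → reset → x⁺ = (-0.3029), jump to mode 0
Mode 0: flow for 1.0820 to horizon, guard not reached → x = (2.0224)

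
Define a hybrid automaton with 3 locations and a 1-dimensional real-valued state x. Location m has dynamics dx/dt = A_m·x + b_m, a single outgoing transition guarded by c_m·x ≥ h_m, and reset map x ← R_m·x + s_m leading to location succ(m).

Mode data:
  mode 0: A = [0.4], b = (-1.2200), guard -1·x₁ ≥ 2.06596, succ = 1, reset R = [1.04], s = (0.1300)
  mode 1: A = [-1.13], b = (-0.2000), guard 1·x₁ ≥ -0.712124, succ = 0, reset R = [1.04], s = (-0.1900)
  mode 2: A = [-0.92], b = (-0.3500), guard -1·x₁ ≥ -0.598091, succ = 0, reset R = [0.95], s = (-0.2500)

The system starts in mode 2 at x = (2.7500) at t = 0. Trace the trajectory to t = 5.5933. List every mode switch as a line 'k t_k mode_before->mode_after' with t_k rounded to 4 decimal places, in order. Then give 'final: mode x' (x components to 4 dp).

Mode 2: guard c·x = -0.5981 hit at Δt = 1.2640 (t = 1.2640), x⁻ = (0.5981) → reset → x⁺ = (0.3182), jump to mode 0
Mode 0: guard c·x = 2.0660 hit at Δt = 1.5685 (t = 2.8325), x⁻ = (-2.0660) → reset → x⁺ = (-2.0186), jump to mode 1
Mode 1: guard c·x = -0.7121 hit at Δt = 1.0937 (t = 3.9262), x⁻ = (-0.7121) → reset → x⁺ = (-0.9306), jump to mode 0
Mode 0: guard c·x = 2.0660 hit at Δt = 0.6273 (t = 4.5535), x⁻ = (-2.0660) → reset → x⁺ = (-2.0186), jump to mode 1
Mode 1: flow for 1.0398 to horizon, guard not reached → x = (-0.7457)

1 1.2640 2->0
2 2.8325 0->1
3 3.9262 1->0
4 4.5535 0->1
final: 1 -0.7457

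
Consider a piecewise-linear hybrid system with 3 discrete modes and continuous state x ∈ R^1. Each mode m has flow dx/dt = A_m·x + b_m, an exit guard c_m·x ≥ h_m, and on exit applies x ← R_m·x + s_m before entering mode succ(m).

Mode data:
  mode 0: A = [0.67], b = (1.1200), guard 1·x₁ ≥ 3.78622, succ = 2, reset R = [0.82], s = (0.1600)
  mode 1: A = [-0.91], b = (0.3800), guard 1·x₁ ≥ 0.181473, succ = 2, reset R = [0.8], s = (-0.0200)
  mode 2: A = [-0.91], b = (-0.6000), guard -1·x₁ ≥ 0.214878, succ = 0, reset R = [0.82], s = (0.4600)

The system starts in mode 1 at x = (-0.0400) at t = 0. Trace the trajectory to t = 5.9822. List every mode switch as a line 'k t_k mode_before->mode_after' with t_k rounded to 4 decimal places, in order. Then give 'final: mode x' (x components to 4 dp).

Mode 1: guard c·x = 0.1815 hit at Δt = 0.7271 (t = 0.7271), x⁻ = (0.1815) → reset → x⁺ = (0.1252), jump to mode 2
Mode 2: guard c·x = 0.2149 hit at Δt = 0.6244 (t = 1.3515), x⁻ = (-0.2149) → reset → x⁺ = (0.2838), jump to mode 0
Mode 0: guard c·x = 3.7862 hit at Δt = 1.5320 (t = 2.8835), x⁻ = (3.7862) → reset → x⁺ = (3.2647), jump to mode 2
Mode 2: guard c·x = 0.2149 hit at Δt = 2.3934 (t = 5.2769), x⁻ = (-0.2149) → reset → x⁺ = (0.2838), jump to mode 0
Mode 0: flow for 0.7053 to horizon, guard not reached → x = (1.4650)

1 0.7271 1->2
2 1.3515 2->0
3 2.8835 0->2
4 5.2769 2->0
final: 0 1.4650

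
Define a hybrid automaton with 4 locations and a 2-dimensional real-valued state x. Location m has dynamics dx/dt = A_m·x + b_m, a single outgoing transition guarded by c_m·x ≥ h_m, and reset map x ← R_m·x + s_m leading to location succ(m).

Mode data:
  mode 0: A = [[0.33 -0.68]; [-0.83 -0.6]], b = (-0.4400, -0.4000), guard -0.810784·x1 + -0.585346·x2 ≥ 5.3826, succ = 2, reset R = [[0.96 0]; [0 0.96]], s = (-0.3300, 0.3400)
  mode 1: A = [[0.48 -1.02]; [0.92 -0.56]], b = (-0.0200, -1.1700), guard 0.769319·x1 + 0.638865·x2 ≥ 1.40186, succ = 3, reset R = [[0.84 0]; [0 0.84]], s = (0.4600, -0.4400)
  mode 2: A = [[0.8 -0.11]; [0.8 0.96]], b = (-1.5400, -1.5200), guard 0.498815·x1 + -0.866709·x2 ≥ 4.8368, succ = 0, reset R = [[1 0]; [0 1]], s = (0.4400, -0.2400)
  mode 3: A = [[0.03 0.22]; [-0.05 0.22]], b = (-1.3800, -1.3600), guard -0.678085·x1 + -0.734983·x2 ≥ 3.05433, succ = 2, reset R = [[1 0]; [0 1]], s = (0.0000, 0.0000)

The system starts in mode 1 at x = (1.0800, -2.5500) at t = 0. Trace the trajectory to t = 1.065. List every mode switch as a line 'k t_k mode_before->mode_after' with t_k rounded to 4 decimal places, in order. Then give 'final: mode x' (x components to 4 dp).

1 0.6266 1->3
final: 3 2.1957 -2.4588

Mode 1: guard c·x = 1.4019 hit at Δt = 0.6266 (t = 0.6266), x⁻ = (2.9790, -1.3930) → reset → x⁺ = (2.9624, -1.6101), jump to mode 3
Mode 3: flow for 0.4384 to horizon, guard not reached → x = (2.1957, -2.4588)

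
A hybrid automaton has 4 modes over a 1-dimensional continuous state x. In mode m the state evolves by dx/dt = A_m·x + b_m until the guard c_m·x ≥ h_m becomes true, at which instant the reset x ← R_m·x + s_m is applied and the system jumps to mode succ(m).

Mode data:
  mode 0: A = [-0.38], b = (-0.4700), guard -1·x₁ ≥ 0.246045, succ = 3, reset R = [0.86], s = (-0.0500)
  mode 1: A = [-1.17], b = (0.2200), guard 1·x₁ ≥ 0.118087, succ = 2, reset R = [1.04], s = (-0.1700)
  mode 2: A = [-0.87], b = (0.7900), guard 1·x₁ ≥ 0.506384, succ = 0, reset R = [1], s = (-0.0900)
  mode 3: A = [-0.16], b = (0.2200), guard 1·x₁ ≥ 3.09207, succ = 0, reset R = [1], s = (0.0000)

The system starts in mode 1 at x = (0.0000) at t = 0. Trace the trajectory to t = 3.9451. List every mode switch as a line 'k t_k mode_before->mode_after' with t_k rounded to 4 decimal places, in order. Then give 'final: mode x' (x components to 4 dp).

1 0.8452 1->2
2 1.8410 2->0
3 3.1883 0->3
final: 3 -0.0750

Mode 1: guard c·x = 0.1181 hit at Δt = 0.8452 (t = 0.8452), x⁻ = (0.1181) → reset → x⁺ = (-0.0472), jump to mode 2
Mode 2: guard c·x = 0.5064 hit at Δt = 0.9958 (t = 1.8410), x⁻ = (0.5064) → reset → x⁺ = (0.4164), jump to mode 0
Mode 0: guard c·x = 0.2460 hit at Δt = 1.3473 (t = 3.1883), x⁻ = (-0.2460) → reset → x⁺ = (-0.2616), jump to mode 3
Mode 3: flow for 0.7568 to horizon, guard not reached → x = (-0.0750)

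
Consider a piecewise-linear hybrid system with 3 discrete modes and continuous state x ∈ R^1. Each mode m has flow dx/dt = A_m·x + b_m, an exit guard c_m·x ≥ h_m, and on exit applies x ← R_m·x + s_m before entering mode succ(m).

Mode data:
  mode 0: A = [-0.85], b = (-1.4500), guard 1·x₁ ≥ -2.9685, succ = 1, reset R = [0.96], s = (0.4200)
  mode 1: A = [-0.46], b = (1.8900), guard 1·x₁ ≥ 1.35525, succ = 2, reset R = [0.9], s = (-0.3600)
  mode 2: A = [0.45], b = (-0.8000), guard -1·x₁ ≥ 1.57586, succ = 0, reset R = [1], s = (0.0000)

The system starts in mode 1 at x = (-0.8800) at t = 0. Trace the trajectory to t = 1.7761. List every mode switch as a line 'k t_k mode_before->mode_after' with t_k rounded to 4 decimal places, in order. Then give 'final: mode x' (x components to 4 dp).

1 1.2920 1->2
final: 2 0.6363

Mode 1: guard c·x = 1.3553 hit at Δt = 1.2920 (t = 1.2920), x⁻ = (1.3552) → reset → x⁺ = (0.8597), jump to mode 2
Mode 2: flow for 0.4841 to horizon, guard not reached → x = (0.6363)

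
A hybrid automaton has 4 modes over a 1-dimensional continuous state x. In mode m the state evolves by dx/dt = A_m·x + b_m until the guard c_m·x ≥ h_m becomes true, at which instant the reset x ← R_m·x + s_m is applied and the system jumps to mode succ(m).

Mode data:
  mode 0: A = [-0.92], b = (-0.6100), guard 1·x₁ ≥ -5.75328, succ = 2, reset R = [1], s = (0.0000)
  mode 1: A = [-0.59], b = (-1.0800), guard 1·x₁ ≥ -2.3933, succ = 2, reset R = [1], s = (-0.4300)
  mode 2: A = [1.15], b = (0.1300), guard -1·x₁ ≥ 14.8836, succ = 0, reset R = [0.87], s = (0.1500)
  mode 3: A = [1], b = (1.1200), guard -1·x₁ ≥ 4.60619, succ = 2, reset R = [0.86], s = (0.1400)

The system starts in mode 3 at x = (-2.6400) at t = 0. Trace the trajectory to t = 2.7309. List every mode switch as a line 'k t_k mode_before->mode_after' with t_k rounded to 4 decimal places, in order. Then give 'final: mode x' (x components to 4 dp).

1 0.8301 3->2
2 2.0319 2->0
final: 0 -7.0424

Mode 3: guard c·x = 4.6062 hit at Δt = 0.8301 (t = 0.8301), x⁻ = (-4.6062) → reset → x⁺ = (-3.8213), jump to mode 2
Mode 2: guard c·x = 14.8836 hit at Δt = 1.2018 (t = 2.0319), x⁻ = (-14.8836) → reset → x⁺ = (-12.7987), jump to mode 0
Mode 0: flow for 0.6990 to horizon, guard not reached → x = (-7.0424)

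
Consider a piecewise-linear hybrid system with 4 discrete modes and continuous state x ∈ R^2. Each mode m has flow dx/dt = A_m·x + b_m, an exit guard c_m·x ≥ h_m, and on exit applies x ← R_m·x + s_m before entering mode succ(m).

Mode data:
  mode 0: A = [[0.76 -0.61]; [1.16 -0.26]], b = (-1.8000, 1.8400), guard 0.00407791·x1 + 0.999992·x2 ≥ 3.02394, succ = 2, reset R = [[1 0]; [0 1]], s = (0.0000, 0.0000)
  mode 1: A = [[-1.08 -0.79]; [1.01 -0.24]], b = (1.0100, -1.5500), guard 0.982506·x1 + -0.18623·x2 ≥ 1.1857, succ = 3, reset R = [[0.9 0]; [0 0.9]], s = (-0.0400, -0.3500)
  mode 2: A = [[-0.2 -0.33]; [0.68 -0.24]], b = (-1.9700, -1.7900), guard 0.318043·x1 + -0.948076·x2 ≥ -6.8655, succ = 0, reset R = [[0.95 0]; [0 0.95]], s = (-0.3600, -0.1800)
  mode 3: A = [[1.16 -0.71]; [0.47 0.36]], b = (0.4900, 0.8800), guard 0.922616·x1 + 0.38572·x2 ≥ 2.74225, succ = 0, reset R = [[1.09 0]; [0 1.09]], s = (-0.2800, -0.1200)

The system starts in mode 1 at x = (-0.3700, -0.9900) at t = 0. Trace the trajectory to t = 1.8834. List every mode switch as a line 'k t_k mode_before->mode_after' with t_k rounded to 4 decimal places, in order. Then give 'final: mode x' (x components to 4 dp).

Mode 1: guard c·x = 1.1857 hit at Δt = 0.7155 (t = 0.7155), x⁻ = (0.8977, -1.6311) → reset → x⁺ = (0.7679, -1.8179), jump to mode 3
Mode 3: guard c·x = 2.7422 hit at Δt = 0.6892 (t = 1.4047), x⁻ = (3.3699, -0.9511) → reset → x⁺ = (3.3932, -1.1567), jump to mode 0
Mode 0: flow for 0.4787 to horizon, guard not reached → x = (3.7718, 1.7099)

1 0.7155 1->3
2 1.4047 3->0
final: 0 3.7718 1.7099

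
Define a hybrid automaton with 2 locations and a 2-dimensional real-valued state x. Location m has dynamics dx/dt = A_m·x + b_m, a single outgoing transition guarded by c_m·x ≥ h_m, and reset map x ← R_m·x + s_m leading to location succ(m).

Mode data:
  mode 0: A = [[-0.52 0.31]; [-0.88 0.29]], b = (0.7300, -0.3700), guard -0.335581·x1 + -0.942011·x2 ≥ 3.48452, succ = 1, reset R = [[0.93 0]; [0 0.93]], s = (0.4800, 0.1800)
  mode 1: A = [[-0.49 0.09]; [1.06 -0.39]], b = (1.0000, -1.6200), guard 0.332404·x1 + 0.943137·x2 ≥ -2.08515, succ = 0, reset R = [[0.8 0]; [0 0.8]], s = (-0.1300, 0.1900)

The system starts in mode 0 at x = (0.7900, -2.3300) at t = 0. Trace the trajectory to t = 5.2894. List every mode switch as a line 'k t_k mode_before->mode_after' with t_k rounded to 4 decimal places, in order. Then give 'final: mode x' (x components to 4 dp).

Mode 0: guard c·x = 3.4845 hit at Δt = 0.8405 (t = 0.8405), x⁻ = (0.3472, -3.8227) → reset → x⁺ = (0.8029, -3.3751), jump to mode 1
Mode 1: guard c·x = -2.0852 hit at Δt = 1.3084 (t = 2.1489), x⁻ = (1.1317, -2.6097) → reset → x⁺ = (0.7754, -1.8978), jump to mode 0
Mode 0: guard c·x = 3.4845 hit at Δt = 1.1285 (t = 3.2774), x⁻ = (0.2789, -3.7984) → reset → x⁺ = (0.7394, -3.3525), jump to mode 1
Mode 1: guard c·x = -2.0852 hit at Δt = 1.3826 (t = 4.6600), x⁻ = (1.1135, -2.6033) → reset → x⁺ = (0.7608, -1.8926), jump to mode 0
Mode 0: flow for 0.6294 to horizon, guard not reached → x = (0.5353, -2.9294)

1 0.8405 0->1
2 2.1489 1->0
3 3.2774 0->1
4 4.6600 1->0
final: 0 0.5353 -2.9294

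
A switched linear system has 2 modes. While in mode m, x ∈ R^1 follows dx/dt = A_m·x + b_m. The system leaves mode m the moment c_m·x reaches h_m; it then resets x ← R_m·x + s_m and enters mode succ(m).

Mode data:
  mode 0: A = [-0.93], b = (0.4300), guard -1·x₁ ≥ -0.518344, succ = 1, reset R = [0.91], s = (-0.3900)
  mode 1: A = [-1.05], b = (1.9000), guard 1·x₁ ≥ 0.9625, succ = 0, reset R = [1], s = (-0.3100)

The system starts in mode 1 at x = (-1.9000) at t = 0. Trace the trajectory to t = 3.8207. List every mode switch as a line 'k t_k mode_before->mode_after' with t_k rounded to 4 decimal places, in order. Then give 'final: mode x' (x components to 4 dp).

Mode 1: guard c·x = 0.9625 hit at Δt = 1.4066 (t = 1.4066), x⁻ = (0.9625) → reset → x⁺ = (0.6525), jump to mode 0
Mode 0: guard c·x = -0.5183 hit at Δt = 1.3148 (t = 2.7214), x⁻ = (0.5183) → reset → x⁺ = (0.0817), jump to mode 1
Mode 1: guard c·x = 0.9625 hit at Δt = 0.6789 (t = 3.4003), x⁻ = (0.9625) → reset → x⁺ = (0.6525), jump to mode 0
Mode 0: flow for 0.4204 to horizon, guard not reached → x = (0.5910)

1 1.4066 1->0
2 2.7214 0->1
3 3.4003 1->0
final: 0 0.5910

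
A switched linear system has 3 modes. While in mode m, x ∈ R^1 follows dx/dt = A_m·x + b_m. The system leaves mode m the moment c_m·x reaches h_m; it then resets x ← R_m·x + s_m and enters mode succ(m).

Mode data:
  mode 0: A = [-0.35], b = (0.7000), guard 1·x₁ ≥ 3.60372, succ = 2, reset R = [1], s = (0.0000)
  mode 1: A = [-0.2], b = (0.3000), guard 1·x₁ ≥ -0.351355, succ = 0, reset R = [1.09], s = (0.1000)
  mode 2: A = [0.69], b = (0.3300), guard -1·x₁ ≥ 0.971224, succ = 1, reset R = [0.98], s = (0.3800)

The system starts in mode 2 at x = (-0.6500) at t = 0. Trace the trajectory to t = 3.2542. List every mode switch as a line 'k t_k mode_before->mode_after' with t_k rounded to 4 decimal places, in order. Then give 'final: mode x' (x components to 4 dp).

Mode 2: guard c·x = 0.9712 hit at Δt = 1.5282 (t = 1.5282), x⁻ = (-0.9712) → reset → x⁺ = (-0.5718), jump to mode 1
Mode 1: guard c·x = -0.3514 hit at Δt = 0.5625 (t = 2.0907), x⁻ = (-0.3514) → reset → x⁺ = (-0.2830), jump to mode 0
Mode 0: flow for 1.1635 to horizon, guard not reached → x = (0.4807)

1 1.5282 2->1
2 2.0907 1->0
final: 0 0.4807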